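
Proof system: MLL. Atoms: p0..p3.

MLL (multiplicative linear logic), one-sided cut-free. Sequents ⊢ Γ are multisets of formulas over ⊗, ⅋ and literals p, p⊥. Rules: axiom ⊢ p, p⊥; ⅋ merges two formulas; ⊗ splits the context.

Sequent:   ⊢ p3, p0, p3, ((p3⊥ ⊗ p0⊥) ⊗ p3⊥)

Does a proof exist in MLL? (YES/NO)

Derivation trace:
[⊗]  ⊢ p3, p0, p3, ((p3⊥ ⊗ p0⊥) ⊗ p3⊥)
  [⊗]  ⊢ p3, p0, (p3⊥ ⊗ p0⊥)
    [Ax]  ⊢ p3, p3⊥
    [Ax]  ⊢ p0, p0⊥
  [Ax]  ⊢ p3, p3⊥

Result: YES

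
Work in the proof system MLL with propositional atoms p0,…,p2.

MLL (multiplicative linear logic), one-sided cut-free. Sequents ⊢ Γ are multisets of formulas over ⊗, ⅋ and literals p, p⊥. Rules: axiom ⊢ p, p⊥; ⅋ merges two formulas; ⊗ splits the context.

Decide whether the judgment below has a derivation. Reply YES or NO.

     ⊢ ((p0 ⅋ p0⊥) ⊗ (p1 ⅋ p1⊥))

Derivation trace:
[⊗]  ⊢ ((p0 ⅋ p0⊥) ⊗ (p1 ⅋ p1⊥))
  [⅋]  ⊢ (p0 ⅋ p0⊥)
    [Ax]  ⊢ p0, p0⊥
  [⅋]  ⊢ (p1 ⅋ p1⊥)
    [Ax]  ⊢ p1, p1⊥

Result: YES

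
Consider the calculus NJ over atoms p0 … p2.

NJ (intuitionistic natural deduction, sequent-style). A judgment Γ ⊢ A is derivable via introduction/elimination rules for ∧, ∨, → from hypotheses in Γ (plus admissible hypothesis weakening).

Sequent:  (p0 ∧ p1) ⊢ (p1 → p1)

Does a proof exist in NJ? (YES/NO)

Proof tree:
[→I] (p0 ∧ p1) ⊢ (p1 → p1)
  [Wk] p1, (p0 ∧ p1) ⊢ p1
    [Ax] p1 ⊢ p1

Result: YES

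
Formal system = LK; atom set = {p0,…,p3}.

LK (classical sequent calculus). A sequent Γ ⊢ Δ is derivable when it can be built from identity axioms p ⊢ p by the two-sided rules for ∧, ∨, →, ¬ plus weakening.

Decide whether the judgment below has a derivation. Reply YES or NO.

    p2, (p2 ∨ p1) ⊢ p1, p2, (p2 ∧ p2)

Proof tree:
[∧R] p2, (p2 ∨ p1) ⊢ p1, p2, (p2 ∧ p2)
  [WR] p2 ⊢ p2, p2
    [Ax] p2 ⊢ p2
  [∨L] (p2 ∨ p1) ⊢ p1, p2
    [WR] p2 ⊢ p2, p2
      [Ax] p2 ⊢ p2
    [Ax] p1 ⊢ p1

Result: YES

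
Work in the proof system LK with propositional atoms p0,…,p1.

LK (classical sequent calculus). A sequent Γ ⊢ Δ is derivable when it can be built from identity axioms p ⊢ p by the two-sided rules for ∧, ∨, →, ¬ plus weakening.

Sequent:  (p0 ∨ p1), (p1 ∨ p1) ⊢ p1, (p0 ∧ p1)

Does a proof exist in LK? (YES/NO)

Derivation (root first):
[∧R] (p0 ∨ p1), (p1 ∨ p1) ⊢ p1, (p0 ∧ p1)
  [∨L] (p0 ∨ p1) ⊢ p1, p0
    [Ax] p0 ⊢ p0
    [Ax] p1 ⊢ p1
  [∨L] (p1 ∨ p1) ⊢ p1
    [Ax] p1 ⊢ p1
    [Ax] p1 ⊢ p1

Result: YES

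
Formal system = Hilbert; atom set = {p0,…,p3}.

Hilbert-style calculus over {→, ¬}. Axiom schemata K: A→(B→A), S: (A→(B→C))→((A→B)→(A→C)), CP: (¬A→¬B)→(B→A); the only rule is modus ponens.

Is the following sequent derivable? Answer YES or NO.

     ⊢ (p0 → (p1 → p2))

Search for a countermodel by truth-table:
  v=0000: Γ:[] Δ:[(p0 → (p1 → p2))=T] refutes=False
  v=0001: Γ:[] Δ:[(p0 → (p1 → p2))=T] refutes=False
  v=0010: Γ:[] Δ:[(p0 → (p1 → p2))=T] refutes=False
  v=0011: Γ:[] Δ:[(p0 → (p1 → p2))=T] refutes=False
  v=0100: Γ:[] Δ:[(p0 → (p1 → p2))=T] refutes=False
  v=0101: Γ:[] Δ:[(p0 → (p1 → p2))=T] refutes=False
  v=0110: Γ:[] Δ:[(p0 → (p1 → p2))=T] refutes=False
  v=0111: Γ:[] Δ:[(p0 → (p1 → p2))=T] refutes=False
  v=1000: Γ:[] Δ:[(p0 → (p1 → p2))=T] refutes=False
  v=1001: Γ:[] Δ:[(p0 → (p1 → p2))=T] refutes=False
  v=1010: Γ:[] Δ:[(p0 → (p1 → p2))=T] refutes=False
  v=1011: Γ:[] Δ:[(p0 → (p1 → p2))=T] refutes=False
  v=1100: Γ:[] Δ:[(p0 → (p1 → p2))=F] refutes=True  ← countermodel

Result: NO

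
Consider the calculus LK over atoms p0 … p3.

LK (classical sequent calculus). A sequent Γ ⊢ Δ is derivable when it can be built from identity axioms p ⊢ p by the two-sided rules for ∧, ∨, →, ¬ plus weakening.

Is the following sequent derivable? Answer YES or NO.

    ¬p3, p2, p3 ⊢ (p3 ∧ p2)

Derivation trace:
[∧R] ¬p3, p2, p3 ⊢ (p3 ∧ p2)
  [¬L] p3, ¬p3 ⊢ p3
    [WR] p3 ⊢ p3, p3
      [Ax] p3 ⊢ p3
  [Ax] p2 ⊢ p2

Result: YES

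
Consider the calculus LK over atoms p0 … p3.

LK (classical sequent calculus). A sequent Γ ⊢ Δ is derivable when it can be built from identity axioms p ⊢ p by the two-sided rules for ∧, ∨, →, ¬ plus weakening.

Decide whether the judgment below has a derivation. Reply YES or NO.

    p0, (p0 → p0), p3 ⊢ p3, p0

Derivation (root first):
[WL] p0, (p0 → p0), p3 ⊢ p3, p0
  [→L] p0, (p0 → p0) ⊢ p3, p0
    [Ax] p0 ⊢ p0
    [WR] p0 ⊢ p0, p3
      [Ax] p0 ⊢ p0

Result: YES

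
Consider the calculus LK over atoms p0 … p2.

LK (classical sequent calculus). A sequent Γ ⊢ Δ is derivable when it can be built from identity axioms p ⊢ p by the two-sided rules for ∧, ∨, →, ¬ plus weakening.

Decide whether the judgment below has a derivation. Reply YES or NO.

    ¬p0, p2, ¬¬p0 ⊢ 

Derivation (root first):
[¬L] ¬p0, p2, ¬¬p0 ⊢ 
  [WL] ¬p0, p2 ⊢ ¬p0
    [¬R] ¬p0 ⊢ ¬p0
      [¬L] p0, ¬p0 ⊢ 
        [Ax] p0 ⊢ p0

Result: YES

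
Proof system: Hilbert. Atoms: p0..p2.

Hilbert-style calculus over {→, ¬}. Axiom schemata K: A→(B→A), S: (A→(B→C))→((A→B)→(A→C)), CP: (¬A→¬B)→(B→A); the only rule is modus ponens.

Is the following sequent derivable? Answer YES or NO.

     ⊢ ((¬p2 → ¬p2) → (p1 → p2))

Search for a countermodel by truth-table:
  v=000: Γ:[] Δ:[((¬p2 → ¬p2) → (p1 → p2))=T] refutes=False
  v=001: Γ:[] Δ:[((¬p2 → ¬p2) → (p1 → p2))=T] refutes=False
  v=010: Γ:[] Δ:[((¬p2 → ¬p2) → (p1 → p2))=F] refutes=True  ← countermodel

Result: NO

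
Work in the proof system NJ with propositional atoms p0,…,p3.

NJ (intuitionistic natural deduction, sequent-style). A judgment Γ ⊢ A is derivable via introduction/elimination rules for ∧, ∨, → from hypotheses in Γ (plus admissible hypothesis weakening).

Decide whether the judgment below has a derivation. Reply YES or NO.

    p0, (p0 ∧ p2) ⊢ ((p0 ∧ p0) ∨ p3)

Derivation trace:
[∨I₁] p0, (p0 ∧ p2) ⊢ ((p0 ∧ p0) ∨ p3)
  [Wk] p0, (p0 ∧ p2) ⊢ (p0 ∧ p0)
    [∧I] p0 ⊢ (p0 ∧ p0)
      [Ax] p0 ⊢ p0
      [Ax] p0 ⊢ p0

Result: YES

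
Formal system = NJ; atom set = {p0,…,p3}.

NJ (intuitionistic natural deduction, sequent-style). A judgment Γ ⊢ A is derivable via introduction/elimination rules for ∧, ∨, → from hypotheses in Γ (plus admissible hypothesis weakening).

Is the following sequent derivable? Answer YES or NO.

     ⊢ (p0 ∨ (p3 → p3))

Derivation (root first):
[∨I₂]  ⊢ (p0 ∨ (p3 → p3))
  [→I]  ⊢ (p3 → p3)
    [Ax] p3 ⊢ p3

Result: YES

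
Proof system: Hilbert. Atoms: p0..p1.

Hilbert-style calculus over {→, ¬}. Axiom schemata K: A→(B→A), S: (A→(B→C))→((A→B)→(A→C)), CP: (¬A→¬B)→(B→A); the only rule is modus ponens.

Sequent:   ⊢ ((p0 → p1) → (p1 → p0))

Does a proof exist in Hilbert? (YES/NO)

Enumerate valuations to refute Γ ⊢ Δ:
  v=00: Γ:[] Δ:[((p0 → p1) → (p1 → p0))=T] refutes=False
  v=01: Γ:[] Δ:[((p0 → p1) → (p1 → p0))=F] refutes=True  ← countermodel

Result: NO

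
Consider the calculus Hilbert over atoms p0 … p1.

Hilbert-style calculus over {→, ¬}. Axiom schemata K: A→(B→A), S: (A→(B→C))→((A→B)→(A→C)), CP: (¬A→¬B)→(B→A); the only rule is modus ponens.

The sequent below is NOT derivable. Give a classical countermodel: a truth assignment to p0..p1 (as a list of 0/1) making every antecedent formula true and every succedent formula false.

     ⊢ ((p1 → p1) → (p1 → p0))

Search for a countermodel by truth-table:
  v=00: Γ:[] Δ:[((p1 → p1) → (p1 → p0))=T] refutes=False
  v=01: Γ:[] Δ:[((p1 → p1) → (p1 → p0))=F] refutes=True  ← countermodel

Result: [0, 1]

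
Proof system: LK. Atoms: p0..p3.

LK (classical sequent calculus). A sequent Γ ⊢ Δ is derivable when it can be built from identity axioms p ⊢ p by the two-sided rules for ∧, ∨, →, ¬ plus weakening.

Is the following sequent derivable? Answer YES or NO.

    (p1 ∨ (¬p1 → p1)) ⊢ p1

Derivation trace:
[∨L] (p1 ∨ (¬p1 → p1)) ⊢ p1
  [Ax] p1 ⊢ p1
  [→L] (¬p1 → p1) ⊢ p1
    [¬R]  ⊢ p1, ¬p1
      [Ax] p1 ⊢ p1
    [Ax] p1 ⊢ p1

Result: YES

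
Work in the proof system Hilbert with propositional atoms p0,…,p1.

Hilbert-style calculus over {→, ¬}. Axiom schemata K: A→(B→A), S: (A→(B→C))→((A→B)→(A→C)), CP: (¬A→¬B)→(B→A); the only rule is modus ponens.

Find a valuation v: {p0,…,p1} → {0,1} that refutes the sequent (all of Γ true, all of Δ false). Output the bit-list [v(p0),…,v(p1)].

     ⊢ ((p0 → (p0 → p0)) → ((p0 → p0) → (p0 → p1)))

Enumerate valuations to refute Γ ⊢ Δ:
  v=00: Γ:[] Δ:[((p0 → (p0 → p0)) → ((p0 → p0) → (p0 → p1)))=T] refutes=False
  v=01: Γ:[] Δ:[((p0 → (p0 → p0)) → ((p0 → p0) → (p0 → p1)))=T] refutes=False
  v=10: Γ:[] Δ:[((p0 → (p0 → p0)) → ((p0 → p0) → (p0 → p1)))=F] refutes=True  ← countermodel

Result: [1, 0]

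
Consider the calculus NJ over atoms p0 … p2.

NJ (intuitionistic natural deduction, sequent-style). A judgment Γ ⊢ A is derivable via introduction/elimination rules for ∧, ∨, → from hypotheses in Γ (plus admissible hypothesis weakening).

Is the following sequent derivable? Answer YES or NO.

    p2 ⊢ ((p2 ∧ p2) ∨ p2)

Proof tree:
[∨I₁] p2 ⊢ ((p2 ∧ p2) ∨ p2)
  [∧I] p2 ⊢ (p2 ∧ p2)
    [Ax] p2 ⊢ p2
    [Ax] p2 ⊢ p2

Result: YES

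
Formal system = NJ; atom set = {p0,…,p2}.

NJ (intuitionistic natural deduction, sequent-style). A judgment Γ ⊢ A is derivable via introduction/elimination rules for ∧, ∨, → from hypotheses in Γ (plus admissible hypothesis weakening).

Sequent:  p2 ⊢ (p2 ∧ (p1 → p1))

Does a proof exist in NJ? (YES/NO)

Proof tree:
[∧I] p2 ⊢ (p2 ∧ (p1 → p1))
  [Ax] p2 ⊢ p2
  [→I]  ⊢ (p1 → p1)
    [Ax] p1 ⊢ p1

Result: YES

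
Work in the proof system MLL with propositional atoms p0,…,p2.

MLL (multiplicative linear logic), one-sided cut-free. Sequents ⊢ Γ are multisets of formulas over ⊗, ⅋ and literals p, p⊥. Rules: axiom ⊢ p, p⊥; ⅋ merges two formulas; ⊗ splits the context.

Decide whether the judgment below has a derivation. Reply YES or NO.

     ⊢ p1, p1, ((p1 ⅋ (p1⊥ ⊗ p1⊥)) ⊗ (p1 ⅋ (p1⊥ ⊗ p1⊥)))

Derivation (root first):
[⊗]  ⊢ p1, p1, ((p1 ⅋ (p1⊥ ⊗ p1⊥)) ⊗ (p1 ⅋ (p1⊥ ⊗ p1⊥)))
  [⅋]  ⊢ p1, (p1 ⅋ (p1⊥ ⊗ p1⊥))
    [⊗]  ⊢ p1, p1, (p1⊥ ⊗ p1⊥)
      [Ax]  ⊢ p1, p1⊥
      [Ax]  ⊢ p1, p1⊥
  [⅋]  ⊢ p1, (p1 ⅋ (p1⊥ ⊗ p1⊥))
    [⊗]  ⊢ p1, p1, (p1⊥ ⊗ p1⊥)
      [Ax]  ⊢ p1, p1⊥
      [Ax]  ⊢ p1, p1⊥

Result: YES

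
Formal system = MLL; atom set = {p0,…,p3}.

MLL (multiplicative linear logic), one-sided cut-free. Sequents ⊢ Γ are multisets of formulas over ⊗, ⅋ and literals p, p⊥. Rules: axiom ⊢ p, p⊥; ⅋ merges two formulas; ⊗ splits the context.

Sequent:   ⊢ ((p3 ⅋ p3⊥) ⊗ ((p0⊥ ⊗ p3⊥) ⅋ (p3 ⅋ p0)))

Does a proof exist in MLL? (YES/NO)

Proof tree:
[⊗]  ⊢ ((p3 ⅋ p3⊥) ⊗ ((p0⊥ ⊗ p3⊥) ⅋ (p3 ⅋ p0)))
  [⅋]  ⊢ (p3 ⅋ p3⊥)
    [Ax]  ⊢ p3, p3⊥
  [⅋]  ⊢ ((p0⊥ ⊗ p3⊥) ⅋ (p3 ⅋ p0))
    [⅋]  ⊢ (p0⊥ ⊗ p3⊥), (p3 ⅋ p0)
      [⊗]  ⊢ p0, p3, (p0⊥ ⊗ p3⊥)
        [Ax]  ⊢ p0, p0⊥
        [Ax]  ⊢ p3, p3⊥

Result: YES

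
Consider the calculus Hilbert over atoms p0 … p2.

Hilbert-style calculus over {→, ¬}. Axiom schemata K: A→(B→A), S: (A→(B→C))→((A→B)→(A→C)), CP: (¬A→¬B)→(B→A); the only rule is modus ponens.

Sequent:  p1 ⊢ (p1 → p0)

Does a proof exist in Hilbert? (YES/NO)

Truth-table refutation:
  v=000: Γ:[p1=F] Δ:[(p1 → p0)=T] refutes=False
  v=001: Γ:[p1=F] Δ:[(p1 → p0)=T] refutes=False
  v=010: Γ:[p1=T] Δ:[(p1 → p0)=F] refutes=True  ← countermodel

Result: NO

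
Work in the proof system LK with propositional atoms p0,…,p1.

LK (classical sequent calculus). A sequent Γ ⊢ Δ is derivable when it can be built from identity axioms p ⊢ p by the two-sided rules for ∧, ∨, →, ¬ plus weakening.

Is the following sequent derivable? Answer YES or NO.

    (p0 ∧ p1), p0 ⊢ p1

Derivation (root first):
[WL] (p0 ∧ p1), p0 ⊢ p1
  [∧L] (p0 ∧ p1) ⊢ p1
    [WL] p1, p0 ⊢ p1
      [Ax] p1 ⊢ p1

Result: YES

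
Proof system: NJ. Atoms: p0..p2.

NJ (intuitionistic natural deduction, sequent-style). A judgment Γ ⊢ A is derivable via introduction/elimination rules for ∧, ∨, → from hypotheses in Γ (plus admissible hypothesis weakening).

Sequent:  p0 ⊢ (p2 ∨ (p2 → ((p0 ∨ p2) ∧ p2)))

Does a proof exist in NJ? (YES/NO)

Derivation trace:
[∨I₂] p0 ⊢ (p2 ∨ (p2 → ((p0 ∨ p2) ∧ p2)))
  [→I] p0 ⊢ (p2 → ((p0 ∨ p2) ∧ p2))
    [∧I] p2, p0 ⊢ ((p0 ∨ p2) ∧ p2)
      [∨I₁] p0 ⊢ (p0 ∨ p2)
        [Ax] p0 ⊢ p0
      [Ax] p2 ⊢ p2

Result: YES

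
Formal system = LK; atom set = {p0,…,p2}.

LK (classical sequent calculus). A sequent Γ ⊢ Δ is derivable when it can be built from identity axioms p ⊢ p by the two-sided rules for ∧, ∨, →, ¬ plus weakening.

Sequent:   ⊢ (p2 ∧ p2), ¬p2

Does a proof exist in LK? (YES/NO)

Derivation trace:
[¬R]  ⊢ (p2 ∧ p2), ¬p2
  [∧R] p2 ⊢ (p2 ∧ p2)
    [Ax] p2 ⊢ p2
    [Ax] p2 ⊢ p2

Result: YES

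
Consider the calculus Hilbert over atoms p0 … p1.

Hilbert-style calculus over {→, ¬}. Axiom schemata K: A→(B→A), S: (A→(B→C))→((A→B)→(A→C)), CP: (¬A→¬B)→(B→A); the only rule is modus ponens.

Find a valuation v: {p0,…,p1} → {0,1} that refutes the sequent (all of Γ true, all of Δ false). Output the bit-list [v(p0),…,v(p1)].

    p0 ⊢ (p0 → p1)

Enumerate valuations to refute Γ ⊢ Δ:
  v=00: Γ:[p0=F] Δ:[(p0 → p1)=T] refutes=False
  v=01: Γ:[p0=F] Δ:[(p0 → p1)=T] refutes=False
  v=10: Γ:[p0=T] Δ:[(p0 → p1)=F] refutes=True  ← countermodel

Result: [1, 0]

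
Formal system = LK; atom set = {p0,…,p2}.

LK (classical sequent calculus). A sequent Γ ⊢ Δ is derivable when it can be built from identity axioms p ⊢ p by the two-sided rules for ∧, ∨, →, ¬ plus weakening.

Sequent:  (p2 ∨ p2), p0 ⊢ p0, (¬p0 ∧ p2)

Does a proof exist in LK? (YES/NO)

Derivation (root first):
[WL] (p2 ∨ p2), p0 ⊢ p0, (¬p0 ∧ p2)
  [∧R] (p2 ∨ p2) ⊢ p0, (¬p0 ∧ p2)
    [¬R]  ⊢ p0, ¬p0
      [Ax] p0 ⊢ p0
    [∨L] (p2 ∨ p2) ⊢ p2
      [Ax] p2 ⊢ p2
      [Ax] p2 ⊢ p2

Result: YES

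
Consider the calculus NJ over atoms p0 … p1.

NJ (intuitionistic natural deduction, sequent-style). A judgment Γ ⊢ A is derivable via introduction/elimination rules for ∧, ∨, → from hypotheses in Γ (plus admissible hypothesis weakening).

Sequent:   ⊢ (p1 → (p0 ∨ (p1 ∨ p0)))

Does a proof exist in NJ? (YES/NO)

Proof tree:
[→I]  ⊢ (p1 → (p0 ∨ (p1 ∨ p0)))
  [∨I₂] p1 ⊢ (p0 ∨ (p1 ∨ p0))
    [∨I₁] p1 ⊢ (p1 ∨ p0)
      [Ax] p1 ⊢ p1

Result: YES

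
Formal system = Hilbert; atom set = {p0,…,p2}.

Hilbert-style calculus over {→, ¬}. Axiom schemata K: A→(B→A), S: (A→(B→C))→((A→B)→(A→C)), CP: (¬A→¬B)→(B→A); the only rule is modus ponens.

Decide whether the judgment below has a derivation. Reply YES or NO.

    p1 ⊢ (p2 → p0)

Enumerate valuations to refute Γ ⊢ Δ:
  v=000: Γ:[p1=F] Δ:[(p2 → p0)=T] refutes=False
  v=001: Γ:[p1=F] Δ:[(p2 → p0)=F] refutes=False
  v=010: Γ:[p1=T] Δ:[(p2 → p0)=T] refutes=False
  v=011: Γ:[p1=T] Δ:[(p2 → p0)=F] refutes=True  ← countermodel

Result: NO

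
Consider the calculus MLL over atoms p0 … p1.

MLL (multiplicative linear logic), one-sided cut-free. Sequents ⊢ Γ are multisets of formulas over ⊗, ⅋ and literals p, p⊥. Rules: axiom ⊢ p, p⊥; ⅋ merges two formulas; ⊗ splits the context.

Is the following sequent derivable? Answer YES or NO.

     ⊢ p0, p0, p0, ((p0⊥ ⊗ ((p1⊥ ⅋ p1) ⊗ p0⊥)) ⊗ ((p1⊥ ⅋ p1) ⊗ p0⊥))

Derivation trace:
[⊗]  ⊢ p0, p0, p0, ((p0⊥ ⊗ ((p1⊥ ⅋ p1) ⊗ p0⊥)) ⊗ ((p1⊥ ⅋ p1) ⊗ p0⊥))
  [⊗]  ⊢ p0, p0, (p0⊥ ⊗ ((p1⊥ ⅋ p1) ⊗ p0⊥))
    [Ax]  ⊢ p0, p0⊥
    [⊗]  ⊢ p0, ((p1⊥ ⅋ p1) ⊗ p0⊥)
      [⅋]  ⊢ (p1⊥ ⅋ p1)
        [Ax]  ⊢ p1, p1⊥
      [Ax]  ⊢ p0, p0⊥
  [⊗]  ⊢ p0, ((p1⊥ ⅋ p1) ⊗ p0⊥)
    [⅋]  ⊢ (p1⊥ ⅋ p1)
      [Ax]  ⊢ p1, p1⊥
    [Ax]  ⊢ p0, p0⊥

Result: YES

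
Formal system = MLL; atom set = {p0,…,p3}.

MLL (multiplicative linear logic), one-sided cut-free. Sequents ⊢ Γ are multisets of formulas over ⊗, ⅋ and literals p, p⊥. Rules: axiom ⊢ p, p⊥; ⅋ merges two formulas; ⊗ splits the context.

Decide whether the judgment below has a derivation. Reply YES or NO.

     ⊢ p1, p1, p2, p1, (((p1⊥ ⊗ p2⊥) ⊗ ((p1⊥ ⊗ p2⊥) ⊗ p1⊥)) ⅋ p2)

Derivation trace:
[⅋]  ⊢ p1, p1, p2, p1, (((p1⊥ ⊗ p2⊥) ⊗ ((p1⊥ ⊗ p2⊥) ⊗ p1⊥)) ⅋ p2)
  [⊗]  ⊢ p1, p2, p1, p2, p1, ((p1⊥ ⊗ p2⊥) ⊗ ((p1⊥ ⊗ p2⊥) ⊗ p1⊥))
    [⊗]  ⊢ p1, p2, (p1⊥ ⊗ p2⊥)
      [Ax]  ⊢ p1, p1⊥
      [Ax]  ⊢ p2, p2⊥
    [⊗]  ⊢ p1, p2, p1, ((p1⊥ ⊗ p2⊥) ⊗ p1⊥)
      [⊗]  ⊢ p1, p2, (p1⊥ ⊗ p2⊥)
        [Ax]  ⊢ p1, p1⊥
        [Ax]  ⊢ p2, p2⊥
      [Ax]  ⊢ p1, p1⊥

Result: YES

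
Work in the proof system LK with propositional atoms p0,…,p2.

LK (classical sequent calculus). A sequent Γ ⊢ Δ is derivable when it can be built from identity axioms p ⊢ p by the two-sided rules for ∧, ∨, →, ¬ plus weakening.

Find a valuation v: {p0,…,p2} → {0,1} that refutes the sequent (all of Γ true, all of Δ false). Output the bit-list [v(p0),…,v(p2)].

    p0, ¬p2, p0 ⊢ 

Truth-table refutation:
  v=000: Γ:[p0=F, ¬p2=T, p0=F] Δ:[] refutes=False
  v=001: Γ:[p0=F, ¬p2=F, p0=F] Δ:[] refutes=False
  v=010: Γ:[p0=F, ¬p2=T, p0=F] Δ:[] refutes=False
  v=011: Γ:[p0=F, ¬p2=F, p0=F] Δ:[] refutes=False
  v=100: Γ:[p0=T, ¬p2=T, p0=T] Δ:[] refutes=True  ← countermodel

Result: [1, 0, 0]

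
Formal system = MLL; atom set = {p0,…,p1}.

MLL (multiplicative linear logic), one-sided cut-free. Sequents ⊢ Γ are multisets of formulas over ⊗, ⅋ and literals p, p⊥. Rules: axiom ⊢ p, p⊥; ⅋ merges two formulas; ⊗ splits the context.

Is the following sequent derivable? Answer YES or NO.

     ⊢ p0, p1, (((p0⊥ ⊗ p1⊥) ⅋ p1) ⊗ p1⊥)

Derivation (root first):
[⊗]  ⊢ p0, p1, (((p0⊥ ⊗ p1⊥) ⅋ p1) ⊗ p1⊥)
  [⅋]  ⊢ p0, ((p0⊥ ⊗ p1⊥) ⅋ p1)
    [⊗]  ⊢ p0, p1, (p0⊥ ⊗ p1⊥)
      [Ax]  ⊢ p0, p0⊥
      [Ax]  ⊢ p1, p1⊥
  [Ax]  ⊢ p1, p1⊥

Result: YES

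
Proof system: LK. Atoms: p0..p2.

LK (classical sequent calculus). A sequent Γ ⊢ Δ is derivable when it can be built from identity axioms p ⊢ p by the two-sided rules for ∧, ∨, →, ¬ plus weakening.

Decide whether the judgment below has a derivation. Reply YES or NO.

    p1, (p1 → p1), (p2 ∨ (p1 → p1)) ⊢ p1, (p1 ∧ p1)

Derivation (root first):
[∨L] p1, (p1 → p1), (p2 ∨ (p1 → p1)) ⊢ p1, (p1 ∧ p1)
  [WL] p1, (p1 → p1), p2 ⊢ p1
    [→L] p1, (p1 → p1) ⊢ p1
      [Ax] p1 ⊢ p1
      [Ax] p1 ⊢ p1
  [∧R] p1, (p1 → p1) ⊢ (p1 ∧ p1)
    [→L] p1, (p1 → p1) ⊢ p1
      [Ax] p1 ⊢ p1
      [Ax] p1 ⊢ p1
    [→L] p1, (p1 → p1) ⊢ p1
      [Ax] p1 ⊢ p1
      [Ax] p1 ⊢ p1

Result: YES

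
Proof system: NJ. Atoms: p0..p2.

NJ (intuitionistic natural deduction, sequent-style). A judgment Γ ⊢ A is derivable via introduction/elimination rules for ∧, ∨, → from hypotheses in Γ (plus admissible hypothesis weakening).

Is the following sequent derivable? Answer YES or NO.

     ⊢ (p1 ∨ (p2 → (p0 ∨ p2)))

Derivation (root first):
[∨I₂]  ⊢ (p1 ∨ (p2 → (p0 ∨ p2)))
  [→I]  ⊢ (p2 → (p0 ∨ p2))
    [∨I₂] p2 ⊢ (p0 ∨ p2)
      [Ax] p2 ⊢ p2

Result: YES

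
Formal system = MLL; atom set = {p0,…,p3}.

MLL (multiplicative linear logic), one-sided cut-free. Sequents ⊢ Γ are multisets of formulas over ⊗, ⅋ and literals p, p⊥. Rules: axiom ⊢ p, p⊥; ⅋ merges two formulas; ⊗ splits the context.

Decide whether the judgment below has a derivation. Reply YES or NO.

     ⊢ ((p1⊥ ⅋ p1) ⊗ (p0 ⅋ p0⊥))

Derivation trace:
[⊗]  ⊢ ((p1⊥ ⅋ p1) ⊗ (p0 ⅋ p0⊥))
  [⅋]  ⊢ (p1⊥ ⅋ p1)
    [Ax]  ⊢ p1, p1⊥
  [⅋]  ⊢ (p0 ⅋ p0⊥)
    [Ax]  ⊢ p0, p0⊥

Result: YES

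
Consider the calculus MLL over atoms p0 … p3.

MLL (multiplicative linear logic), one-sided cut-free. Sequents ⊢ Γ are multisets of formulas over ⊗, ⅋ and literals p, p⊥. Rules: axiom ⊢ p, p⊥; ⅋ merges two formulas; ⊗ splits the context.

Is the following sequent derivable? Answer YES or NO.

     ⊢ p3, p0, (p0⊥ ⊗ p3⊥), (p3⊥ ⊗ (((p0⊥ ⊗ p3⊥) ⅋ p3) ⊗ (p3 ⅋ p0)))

Derivation (root first):
[⊗]  ⊢ p3, p0, (p0⊥ ⊗ p3⊥), (p3⊥ ⊗ (((p0⊥ ⊗ p3⊥) ⅋ p3) ⊗ (p3 ⅋ p0)))
  [Ax]  ⊢ p3, p3⊥
  [⊗]  ⊢ p0, (p0⊥ ⊗ p3⊥), (((p0⊥ ⊗ p3⊥) ⅋ p3) ⊗ (p3 ⅋ p0))
    [⅋]  ⊢ p0, ((p0⊥ ⊗ p3⊥) ⅋ p3)
      [⊗]  ⊢ p0, p3, (p0⊥ ⊗ p3⊥)
        [Ax]  ⊢ p0, p0⊥
        [Ax]  ⊢ p3, p3⊥
    [⅋]  ⊢ (p0⊥ ⊗ p3⊥), (p3 ⅋ p0)
      [⊗]  ⊢ p0, p3, (p0⊥ ⊗ p3⊥)
        [Ax]  ⊢ p0, p0⊥
        [Ax]  ⊢ p3, p3⊥

Result: YES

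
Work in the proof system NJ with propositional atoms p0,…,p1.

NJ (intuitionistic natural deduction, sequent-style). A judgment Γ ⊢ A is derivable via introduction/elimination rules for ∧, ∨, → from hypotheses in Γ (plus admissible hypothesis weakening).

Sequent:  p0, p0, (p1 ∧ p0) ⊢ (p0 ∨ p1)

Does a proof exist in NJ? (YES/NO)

Proof tree:
[Wk] p0, p0, (p1 ∧ p0) ⊢ (p0 ∨ p1)
  [∨I₁] p0, p0 ⊢ (p0 ∨ p1)
    [Wk] p0, p0 ⊢ p0
      [Ax] p0 ⊢ p0

Result: YES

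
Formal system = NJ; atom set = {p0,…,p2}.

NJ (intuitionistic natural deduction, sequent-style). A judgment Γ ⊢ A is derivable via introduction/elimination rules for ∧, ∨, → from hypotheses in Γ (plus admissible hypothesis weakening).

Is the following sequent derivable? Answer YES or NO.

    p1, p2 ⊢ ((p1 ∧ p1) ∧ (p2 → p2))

Derivation (root first):
[∧I] p1, p2 ⊢ ((p1 ∧ p1) ∧ (p2 → p2))
  [∧I] p1, p2 ⊢ (p1 ∧ p1)
    [Wk] p1, p2 ⊢ p1
      [Ax] p1 ⊢ p1
    [Ax] p1 ⊢ p1
  [→I]  ⊢ (p2 → p2)
    [Ax] p2 ⊢ p2

Result: YES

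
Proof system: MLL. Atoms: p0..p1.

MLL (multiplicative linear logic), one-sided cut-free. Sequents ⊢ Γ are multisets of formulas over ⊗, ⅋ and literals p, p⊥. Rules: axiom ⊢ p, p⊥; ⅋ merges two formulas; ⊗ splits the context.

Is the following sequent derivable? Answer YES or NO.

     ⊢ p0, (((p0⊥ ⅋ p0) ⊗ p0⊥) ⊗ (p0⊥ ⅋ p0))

Derivation trace:
[⊗]  ⊢ p0, (((p0⊥ ⅋ p0) ⊗ p0⊥) ⊗ (p0⊥ ⅋ p0))
  [⊗]  ⊢ p0, ((p0⊥ ⅋ p0) ⊗ p0⊥)
    [⅋]  ⊢ (p0⊥ ⅋ p0)
      [Ax]  ⊢ p0, p0⊥
    [Ax]  ⊢ p0, p0⊥
  [⅋]  ⊢ (p0⊥ ⅋ p0)
    [Ax]  ⊢ p0, p0⊥

Result: YES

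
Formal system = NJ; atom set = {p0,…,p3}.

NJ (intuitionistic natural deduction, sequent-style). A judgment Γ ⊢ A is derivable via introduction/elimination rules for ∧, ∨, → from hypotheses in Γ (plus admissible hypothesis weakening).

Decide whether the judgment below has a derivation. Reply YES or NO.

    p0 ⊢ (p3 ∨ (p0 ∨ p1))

Proof tree:
[∨I₂] p0 ⊢ (p3 ∨ (p0 ∨ p1))
  [∨I₁] p0 ⊢ (p0 ∨ p1)
    [Ax] p0 ⊢ p0

Result: YES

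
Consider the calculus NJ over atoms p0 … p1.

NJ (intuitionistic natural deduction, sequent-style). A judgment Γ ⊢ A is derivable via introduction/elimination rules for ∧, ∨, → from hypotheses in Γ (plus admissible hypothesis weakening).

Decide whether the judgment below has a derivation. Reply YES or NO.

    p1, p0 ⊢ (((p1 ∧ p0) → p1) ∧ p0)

Derivation trace:
[∧I] p1, p0 ⊢ (((p1 ∧ p0) → p1) ∧ p0)
  [→I] p1 ⊢ ((p1 ∧ p0) → p1)
    [Wk] p1, (p1 ∧ p0) ⊢ p1
      [Ax] p1 ⊢ p1
  [Ax] p0 ⊢ p0

Result: YES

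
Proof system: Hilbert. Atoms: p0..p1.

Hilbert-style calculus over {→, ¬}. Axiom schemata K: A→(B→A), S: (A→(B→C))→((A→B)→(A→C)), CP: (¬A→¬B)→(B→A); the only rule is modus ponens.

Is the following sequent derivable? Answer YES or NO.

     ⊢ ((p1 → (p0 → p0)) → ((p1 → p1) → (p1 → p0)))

Truth-table refutation:
  v=00: Γ:[] Δ:[((p1 → (p0 → p0)) → ((p1 → p1) → (p1 → p0)))=T] refutes=False
  v=01: Γ:[] Δ:[((p1 → (p0 → p0)) → ((p1 → p1) → (p1 → p0)))=F] refutes=True  ← countermodel

Result: NO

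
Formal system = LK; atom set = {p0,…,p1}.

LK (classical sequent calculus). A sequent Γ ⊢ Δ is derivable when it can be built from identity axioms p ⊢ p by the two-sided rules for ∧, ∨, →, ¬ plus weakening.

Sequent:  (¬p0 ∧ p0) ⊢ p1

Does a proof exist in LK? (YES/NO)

Proof tree:
[WR] (¬p0 ∧ p0) ⊢ p1
  [∧L] (¬p0 ∧ p0) ⊢ 
    [¬L] p0, ¬p0 ⊢ 
      [Ax] p0 ⊢ p0

Result: YES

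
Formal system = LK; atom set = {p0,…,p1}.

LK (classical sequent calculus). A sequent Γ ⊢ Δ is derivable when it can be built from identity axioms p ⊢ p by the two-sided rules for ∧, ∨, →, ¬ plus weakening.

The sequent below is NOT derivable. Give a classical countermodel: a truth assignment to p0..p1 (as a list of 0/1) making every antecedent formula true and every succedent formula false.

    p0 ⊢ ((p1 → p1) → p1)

Search for a countermodel by truth-table:
  v=00: Γ:[p0=F] Δ:[((p1 → p1) → p1)=F] refutes=False
  v=01: Γ:[p0=F] Δ:[((p1 → p1) → p1)=T] refutes=False
  v=10: Γ:[p0=T] Δ:[((p1 → p1) → p1)=F] refutes=True  ← countermodel

Result: [1, 0]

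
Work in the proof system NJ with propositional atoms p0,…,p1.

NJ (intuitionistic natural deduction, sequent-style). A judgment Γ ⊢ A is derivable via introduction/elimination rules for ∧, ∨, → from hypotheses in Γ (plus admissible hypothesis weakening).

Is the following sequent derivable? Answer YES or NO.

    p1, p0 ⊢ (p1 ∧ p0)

Derivation trace:
[∧I] p1, p0 ⊢ (p1 ∧ p0)
  [Ax] p1 ⊢ p1
  [Wk] p0, p0 ⊢ p0
    [Ax] p0 ⊢ p0

Result: YES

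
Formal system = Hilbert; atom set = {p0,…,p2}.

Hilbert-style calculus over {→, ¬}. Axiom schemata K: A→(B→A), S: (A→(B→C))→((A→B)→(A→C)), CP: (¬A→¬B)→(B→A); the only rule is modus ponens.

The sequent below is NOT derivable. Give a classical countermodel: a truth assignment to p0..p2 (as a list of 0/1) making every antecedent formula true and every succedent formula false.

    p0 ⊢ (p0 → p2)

Enumerate valuations to refute Γ ⊢ Δ:
  v=000: Γ:[p0=F] Δ:[(p0 → p2)=T] refutes=False
  v=001: Γ:[p0=F] Δ:[(p0 → p2)=T] refutes=False
  v=010: Γ:[p0=F] Δ:[(p0 → p2)=T] refutes=False
  v=011: Γ:[p0=F] Δ:[(p0 → p2)=T] refutes=False
  v=100: Γ:[p0=T] Δ:[(p0 → p2)=F] refutes=True  ← countermodel

Result: [1, 0, 0]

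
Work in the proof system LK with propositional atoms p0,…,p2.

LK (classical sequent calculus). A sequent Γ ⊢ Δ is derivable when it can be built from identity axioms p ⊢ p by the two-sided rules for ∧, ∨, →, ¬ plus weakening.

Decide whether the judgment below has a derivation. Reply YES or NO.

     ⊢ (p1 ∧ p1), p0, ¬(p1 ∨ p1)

Derivation (root first):
[¬R]  ⊢ (p1 ∧ p1), p0, ¬(p1 ∨ p1)
  [WR] (p1 ∨ p1) ⊢ (p1 ∧ p1), p0
    [∨L] (p1 ∨ p1) ⊢ (p1 ∧ p1)
      [∧R] p1 ⊢ (p1 ∧ p1)
        [Ax] p1 ⊢ p1
        [Ax] p1 ⊢ p1
      [∧R] p1 ⊢ (p1 ∧ p1)
        [Ax] p1 ⊢ p1
        [Ax] p1 ⊢ p1

Result: YES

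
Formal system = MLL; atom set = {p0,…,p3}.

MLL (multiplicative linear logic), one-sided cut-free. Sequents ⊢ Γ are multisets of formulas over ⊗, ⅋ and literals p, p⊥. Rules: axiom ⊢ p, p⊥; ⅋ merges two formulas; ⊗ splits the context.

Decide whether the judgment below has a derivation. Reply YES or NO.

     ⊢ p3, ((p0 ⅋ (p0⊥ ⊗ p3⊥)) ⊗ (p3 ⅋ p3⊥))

Proof tree:
[⊗]  ⊢ p3, ((p0 ⅋ (p0⊥ ⊗ p3⊥)) ⊗ (p3 ⅋ p3⊥))
  [⅋]  ⊢ p3, (p0 ⅋ (p0⊥ ⊗ p3⊥))
    [⊗]  ⊢ p0, p3, (p0⊥ ⊗ p3⊥)
      [Ax]  ⊢ p0, p0⊥
      [Ax]  ⊢ p3, p3⊥
  [⅋]  ⊢ (p3 ⅋ p3⊥)
    [Ax]  ⊢ p3, p3⊥

Result: YES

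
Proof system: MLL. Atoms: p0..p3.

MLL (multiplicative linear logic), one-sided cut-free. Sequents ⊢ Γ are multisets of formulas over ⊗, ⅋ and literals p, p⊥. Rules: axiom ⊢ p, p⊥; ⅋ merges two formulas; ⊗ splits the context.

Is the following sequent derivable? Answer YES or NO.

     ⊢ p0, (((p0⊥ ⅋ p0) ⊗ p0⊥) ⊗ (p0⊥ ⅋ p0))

Proof tree:
[⊗]  ⊢ p0, (((p0⊥ ⅋ p0) ⊗ p0⊥) ⊗ (p0⊥ ⅋ p0))
  [⊗]  ⊢ p0, ((p0⊥ ⅋ p0) ⊗ p0⊥)
    [⅋]  ⊢ (p0⊥ ⅋ p0)
      [Ax]  ⊢ p0, p0⊥
    [Ax]  ⊢ p0, p0⊥
  [⅋]  ⊢ (p0⊥ ⅋ p0)
    [Ax]  ⊢ p0, p0⊥

Result: YES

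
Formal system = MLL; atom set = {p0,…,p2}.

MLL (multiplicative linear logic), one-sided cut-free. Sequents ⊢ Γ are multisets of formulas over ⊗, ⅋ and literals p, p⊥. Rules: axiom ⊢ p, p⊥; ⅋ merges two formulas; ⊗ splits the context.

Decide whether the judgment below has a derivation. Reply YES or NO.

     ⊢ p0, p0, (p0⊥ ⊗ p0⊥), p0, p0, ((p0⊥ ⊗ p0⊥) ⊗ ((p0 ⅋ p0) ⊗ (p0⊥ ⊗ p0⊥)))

Proof tree:
[⊗]  ⊢ p0, p0, (p0⊥ ⊗ p0⊥), p0, p0, ((p0⊥ ⊗ p0⊥) ⊗ ((p0 ⅋ p0) ⊗ (p0⊥ ⊗ p0⊥)))
  [⊗]  ⊢ p0, p0, (p0⊥ ⊗ p0⊥)
    [Ax]  ⊢ p0, p0⊥
    [Ax]  ⊢ p0, p0⊥
  [⊗]  ⊢ (p0⊥ ⊗ p0⊥), p0, p0, ((p0 ⅋ p0) ⊗ (p0⊥ ⊗ p0⊥))
    [⅋]  ⊢ (p0⊥ ⊗ p0⊥), (p0 ⅋ p0)
      [⊗]  ⊢ p0, p0, (p0⊥ ⊗ p0⊥)
        [Ax]  ⊢ p0, p0⊥
        [Ax]  ⊢ p0, p0⊥
    [⊗]  ⊢ p0, p0, (p0⊥ ⊗ p0⊥)
      [Ax]  ⊢ p0, p0⊥
      [Ax]  ⊢ p0, p0⊥

Result: YES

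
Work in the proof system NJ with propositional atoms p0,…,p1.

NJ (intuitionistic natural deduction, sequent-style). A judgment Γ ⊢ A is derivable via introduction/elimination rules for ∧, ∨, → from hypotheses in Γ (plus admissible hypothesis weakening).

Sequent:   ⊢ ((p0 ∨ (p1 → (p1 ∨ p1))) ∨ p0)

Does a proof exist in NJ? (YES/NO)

Derivation (root first):
[∨I₁]  ⊢ ((p0 ∨ (p1 → (p1 ∨ p1))) ∨ p0)
  [∨I₂]  ⊢ (p0 ∨ (p1 → (p1 ∨ p1)))
    [→I]  ⊢ (p1 → (p1 ∨ p1))
      [∨I₂] p1 ⊢ (p1 ∨ p1)
        [Ax] p1 ⊢ p1

Result: YES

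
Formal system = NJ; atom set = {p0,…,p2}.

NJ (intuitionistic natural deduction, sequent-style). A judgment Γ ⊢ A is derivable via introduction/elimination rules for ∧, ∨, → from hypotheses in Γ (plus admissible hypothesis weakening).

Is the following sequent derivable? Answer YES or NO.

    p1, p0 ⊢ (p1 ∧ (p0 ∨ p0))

Derivation trace:
[∧I] p1, p0 ⊢ (p1 ∧ (p0 ∨ p0))
  [Ax] p1 ⊢ p1
  [∨I₂] p0 ⊢ (p0 ∨ p0)
    [Ax] p0 ⊢ p0

Result: YES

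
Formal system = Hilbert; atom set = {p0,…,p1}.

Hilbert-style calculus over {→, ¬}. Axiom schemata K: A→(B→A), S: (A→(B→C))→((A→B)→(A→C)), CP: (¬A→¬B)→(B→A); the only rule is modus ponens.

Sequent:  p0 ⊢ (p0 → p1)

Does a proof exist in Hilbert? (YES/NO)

Search for a countermodel by truth-table:
  v=00: Γ:[p0=F] Δ:[(p0 → p1)=T] refutes=False
  v=01: Γ:[p0=F] Δ:[(p0 → p1)=T] refutes=False
  v=10: Γ:[p0=T] Δ:[(p0 → p1)=F] refutes=True  ← countermodel

Result: NO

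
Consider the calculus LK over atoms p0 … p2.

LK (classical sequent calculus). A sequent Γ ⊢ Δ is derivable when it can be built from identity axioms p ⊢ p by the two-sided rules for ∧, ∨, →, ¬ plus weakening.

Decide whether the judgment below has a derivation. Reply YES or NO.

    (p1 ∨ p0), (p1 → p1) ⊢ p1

Enumerate valuations to refute Γ ⊢ Δ:
  v=000: Γ:[(p1 ∨ p0)=F, (p1 → p1)=T] Δ:[p1=F] refutes=False
  v=001: Γ:[(p1 ∨ p0)=F, (p1 → p1)=T] Δ:[p1=F] refutes=False
  v=010: Γ:[(p1 ∨ p0)=T, (p1 → p1)=T] Δ:[p1=T] refutes=False
  v=011: Γ:[(p1 ∨ p0)=T, (p1 → p1)=T] Δ:[p1=T] refutes=False
  v=100: Γ:[(p1 ∨ p0)=T, (p1 → p1)=T] Δ:[p1=F] refutes=True  ← countermodel

Result: NO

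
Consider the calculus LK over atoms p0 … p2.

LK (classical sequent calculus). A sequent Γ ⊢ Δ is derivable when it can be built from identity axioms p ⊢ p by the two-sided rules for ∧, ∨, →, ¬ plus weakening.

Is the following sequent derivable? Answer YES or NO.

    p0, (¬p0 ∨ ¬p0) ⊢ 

Derivation trace:
[∨L] p0, (¬p0 ∨ ¬p0) ⊢ 
  [¬L] p0, ¬p0 ⊢ 
    [Ax] p0 ⊢ p0
  [¬L] p0, ¬p0 ⊢ 
    [Ax] p0 ⊢ p0

Result: YES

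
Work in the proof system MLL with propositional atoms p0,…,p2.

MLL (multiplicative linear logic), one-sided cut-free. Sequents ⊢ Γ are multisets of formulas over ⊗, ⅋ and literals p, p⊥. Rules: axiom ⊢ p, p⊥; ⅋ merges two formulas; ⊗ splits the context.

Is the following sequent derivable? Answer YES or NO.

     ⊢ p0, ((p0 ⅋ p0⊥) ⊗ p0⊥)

Proof tree:
[⊗]  ⊢ p0, ((p0 ⅋ p0⊥) ⊗ p0⊥)
  [⅋]  ⊢ (p0 ⅋ p0⊥)
    [Ax]  ⊢ p0, p0⊥
  [Ax]  ⊢ p0, p0⊥

Result: YES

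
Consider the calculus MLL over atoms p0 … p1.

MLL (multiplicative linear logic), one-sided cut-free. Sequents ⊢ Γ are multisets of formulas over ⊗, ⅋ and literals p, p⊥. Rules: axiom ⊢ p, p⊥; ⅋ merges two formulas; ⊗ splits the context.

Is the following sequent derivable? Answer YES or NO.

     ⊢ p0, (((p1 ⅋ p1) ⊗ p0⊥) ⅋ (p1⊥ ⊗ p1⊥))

Derivation trace:
[⅋]  ⊢ p0, (((p1 ⅋ p1) ⊗ p0⊥) ⅋ (p1⊥ ⊗ p1⊥))
  [⊗]  ⊢ (p1⊥ ⊗ p1⊥), p0, ((p1 ⅋ p1) ⊗ p0⊥)
    [⅋]  ⊢ (p1⊥ ⊗ p1⊥), (p1 ⅋ p1)
      [⊗]  ⊢ p1, p1, (p1⊥ ⊗ p1⊥)
        [Ax]  ⊢ p1, p1⊥
        [Ax]  ⊢ p1, p1⊥
    [Ax]  ⊢ p0, p0⊥

Result: YES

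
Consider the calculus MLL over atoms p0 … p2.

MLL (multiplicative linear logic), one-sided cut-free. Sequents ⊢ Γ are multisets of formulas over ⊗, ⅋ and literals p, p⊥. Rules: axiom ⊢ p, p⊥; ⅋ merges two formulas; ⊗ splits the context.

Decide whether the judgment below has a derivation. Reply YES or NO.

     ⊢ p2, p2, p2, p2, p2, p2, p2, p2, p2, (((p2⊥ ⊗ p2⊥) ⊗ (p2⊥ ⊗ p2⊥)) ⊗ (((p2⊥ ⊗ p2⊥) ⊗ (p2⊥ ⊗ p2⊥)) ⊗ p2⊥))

Proof tree:
[⊗]  ⊢ p2, p2, p2, p2, p2, p2, p2, p2, p2, (((p2⊥ ⊗ p2⊥) ⊗ (p2⊥ ⊗ p2⊥)) ⊗ (((p2⊥ ⊗ p2⊥) ⊗ (p2⊥ ⊗ p2⊥)) ⊗ p2⊥))
  [⊗]  ⊢ p2, p2, p2, p2, ((p2⊥ ⊗ p2⊥) ⊗ (p2⊥ ⊗ p2⊥))
    [⊗]  ⊢ p2, p2, (p2⊥ ⊗ p2⊥)
      [Ax]  ⊢ p2, p2⊥
      [Ax]  ⊢ p2, p2⊥
    [⊗]  ⊢ p2, p2, (p2⊥ ⊗ p2⊥)
      [Ax]  ⊢ p2, p2⊥
      [Ax]  ⊢ p2, p2⊥
  [⊗]  ⊢ p2, p2, p2, p2, p2, (((p2⊥ ⊗ p2⊥) ⊗ (p2⊥ ⊗ p2⊥)) ⊗ p2⊥)
    [⊗]  ⊢ p2, p2, p2, p2, ((p2⊥ ⊗ p2⊥) ⊗ (p2⊥ ⊗ p2⊥))
      [⊗]  ⊢ p2, p2, (p2⊥ ⊗ p2⊥)
        [Ax]  ⊢ p2, p2⊥
        [Ax]  ⊢ p2, p2⊥
      [⊗]  ⊢ p2, p2, (p2⊥ ⊗ p2⊥)
        [Ax]  ⊢ p2, p2⊥
        [Ax]  ⊢ p2, p2⊥
    [Ax]  ⊢ p2, p2⊥

Result: YES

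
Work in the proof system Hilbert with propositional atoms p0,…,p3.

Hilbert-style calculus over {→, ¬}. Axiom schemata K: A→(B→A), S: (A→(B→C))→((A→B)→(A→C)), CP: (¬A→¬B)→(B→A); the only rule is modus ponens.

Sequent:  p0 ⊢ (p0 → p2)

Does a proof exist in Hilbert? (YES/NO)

Enumerate valuations to refute Γ ⊢ Δ:
  v=0000: Γ:[p0=F] Δ:[(p0 → p2)=T] refutes=False
  v=0001: Γ:[p0=F] Δ:[(p0 → p2)=T] refutes=False
  v=0010: Γ:[p0=F] Δ:[(p0 → p2)=T] refutes=False
  v=0011: Γ:[p0=F] Δ:[(p0 → p2)=T] refutes=False
  v=0100: Γ:[p0=F] Δ:[(p0 → p2)=T] refutes=False
  v=0101: Γ:[p0=F] Δ:[(p0 → p2)=T] refutes=False
  v=0110: Γ:[p0=F] Δ:[(p0 → p2)=T] refutes=False
  v=0111: Γ:[p0=F] Δ:[(p0 → p2)=T] refutes=False
  v=1000: Γ:[p0=T] Δ:[(p0 → p2)=F] refutes=True  ← countermodel

Result: NO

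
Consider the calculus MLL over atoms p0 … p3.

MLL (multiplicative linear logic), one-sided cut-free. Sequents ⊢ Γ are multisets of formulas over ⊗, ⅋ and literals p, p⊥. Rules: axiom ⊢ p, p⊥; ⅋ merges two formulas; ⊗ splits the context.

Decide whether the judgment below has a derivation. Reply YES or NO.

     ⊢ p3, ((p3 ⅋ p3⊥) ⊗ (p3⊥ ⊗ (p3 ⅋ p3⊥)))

Derivation (root first):
[⊗]  ⊢ p3, ((p3 ⅋ p3⊥) ⊗ (p3⊥ ⊗ (p3 ⅋ p3⊥)))
  [⅋]  ⊢ (p3 ⅋ p3⊥)
    [Ax]  ⊢ p3, p3⊥
  [⊗]  ⊢ p3, (p3⊥ ⊗ (p3 ⅋ p3⊥))
    [Ax]  ⊢ p3, p3⊥
    [⅋]  ⊢ (p3 ⅋ p3⊥)
      [Ax]  ⊢ p3, p3⊥

Result: YES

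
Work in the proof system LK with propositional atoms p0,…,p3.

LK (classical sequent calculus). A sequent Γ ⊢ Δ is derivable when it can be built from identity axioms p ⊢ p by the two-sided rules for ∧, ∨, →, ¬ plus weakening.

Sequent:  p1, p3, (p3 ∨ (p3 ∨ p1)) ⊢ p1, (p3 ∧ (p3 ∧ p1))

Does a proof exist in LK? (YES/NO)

Derivation (root first):
[∧R] p1, p3, (p3 ∨ (p3 ∨ p1)) ⊢ p1, (p3 ∧ (p3 ∧ p1))
  [∨L] (p3 ∨ (p3 ∨ p1)) ⊢ p1, p3
    [Ax] p3 ⊢ p3
    [∨L] (p3 ∨ p1) ⊢ p1, p3
      [Ax] p3 ⊢ p3
      [Ax] p1 ⊢ p1
  [∧R] p1, p3 ⊢ (p3 ∧ p1)
    [Ax] p3 ⊢ p3
    [Ax] p1 ⊢ p1

Result: YES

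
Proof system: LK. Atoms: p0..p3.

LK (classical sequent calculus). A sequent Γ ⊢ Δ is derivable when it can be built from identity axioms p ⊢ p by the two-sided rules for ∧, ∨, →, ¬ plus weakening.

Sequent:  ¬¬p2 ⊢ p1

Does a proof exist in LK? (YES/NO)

Truth-table refutation:
  v=0000: Γ:[¬¬p2=F] Δ:[p1=F] refutes=False
  v=0001: Γ:[¬¬p2=F] Δ:[p1=F] refutes=False
  v=0010: Γ:[¬¬p2=T] Δ:[p1=F] refutes=True  ← countermodel

Result: NO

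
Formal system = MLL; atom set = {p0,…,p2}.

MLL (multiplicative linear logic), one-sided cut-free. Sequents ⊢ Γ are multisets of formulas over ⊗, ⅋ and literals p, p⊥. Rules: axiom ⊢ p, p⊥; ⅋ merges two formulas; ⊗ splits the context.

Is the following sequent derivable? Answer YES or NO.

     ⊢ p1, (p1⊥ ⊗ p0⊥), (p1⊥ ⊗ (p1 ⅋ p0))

Derivation (root first):
[⊗]  ⊢ p1, (p1⊥ ⊗ p0⊥), (p1⊥ ⊗ (p1 ⅋ p0))
  [Ax]  ⊢ p1, p1⊥
  [⅋]  ⊢ (p1⊥ ⊗ p0⊥), (p1 ⅋ p0)
    [⊗]  ⊢ p1, p0, (p1⊥ ⊗ p0⊥)
      [Ax]  ⊢ p1, p1⊥
      [Ax]  ⊢ p0, p0⊥

Result: YES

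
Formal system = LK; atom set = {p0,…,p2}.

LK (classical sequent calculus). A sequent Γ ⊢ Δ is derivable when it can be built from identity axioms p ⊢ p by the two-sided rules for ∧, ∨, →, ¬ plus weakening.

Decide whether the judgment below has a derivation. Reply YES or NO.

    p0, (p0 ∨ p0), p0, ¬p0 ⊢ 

Proof tree:
[¬L] p0, (p0 ∨ p0), p0, ¬p0 ⊢ 
  [WL] p0, (p0 ∨ p0), p0 ⊢ p0
    [∨L] p0, (p0 ∨ p0) ⊢ p0
      [Ax] p0 ⊢ p0
      [WL] p0, p0 ⊢ p0
        [Ax] p0 ⊢ p0

Result: YES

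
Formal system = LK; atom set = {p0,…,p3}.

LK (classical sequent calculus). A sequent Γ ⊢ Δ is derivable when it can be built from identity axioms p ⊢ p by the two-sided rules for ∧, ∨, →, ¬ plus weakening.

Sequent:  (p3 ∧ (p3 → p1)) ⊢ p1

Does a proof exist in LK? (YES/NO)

Derivation trace:
[∧L] (p3 ∧ (p3 → p1)) ⊢ p1
  [→L] p3, (p3 → p1) ⊢ p1
    [Ax] p3 ⊢ p3
    [Ax] p1 ⊢ p1

Result: YES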